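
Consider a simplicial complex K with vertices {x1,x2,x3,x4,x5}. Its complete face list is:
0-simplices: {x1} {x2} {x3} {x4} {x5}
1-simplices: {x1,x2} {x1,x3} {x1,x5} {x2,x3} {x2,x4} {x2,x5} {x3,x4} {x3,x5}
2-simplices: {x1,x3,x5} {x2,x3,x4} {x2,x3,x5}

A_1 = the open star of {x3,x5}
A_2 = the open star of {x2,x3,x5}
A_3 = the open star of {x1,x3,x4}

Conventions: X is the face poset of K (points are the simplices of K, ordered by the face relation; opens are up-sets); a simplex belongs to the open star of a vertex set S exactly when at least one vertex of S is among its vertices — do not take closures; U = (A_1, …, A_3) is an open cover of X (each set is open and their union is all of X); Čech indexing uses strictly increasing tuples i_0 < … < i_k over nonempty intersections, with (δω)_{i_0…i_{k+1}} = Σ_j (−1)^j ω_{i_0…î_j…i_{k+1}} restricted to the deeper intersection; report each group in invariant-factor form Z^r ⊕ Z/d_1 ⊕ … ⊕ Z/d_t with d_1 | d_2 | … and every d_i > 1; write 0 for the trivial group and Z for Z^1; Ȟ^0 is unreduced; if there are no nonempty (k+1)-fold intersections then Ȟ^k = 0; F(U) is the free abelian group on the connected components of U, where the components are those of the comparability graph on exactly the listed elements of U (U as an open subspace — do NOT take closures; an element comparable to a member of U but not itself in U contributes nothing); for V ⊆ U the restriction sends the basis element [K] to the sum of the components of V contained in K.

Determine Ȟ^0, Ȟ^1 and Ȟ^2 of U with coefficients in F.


intersection data:
  A1={{x3},{x5},{x1,x3},{x1,x5},{x2,x3},{x2,x5},{x3,x4},{x3,x5},{x1,x3,x5},{x2,x3,x4},{x2,x3,x5}} A2={{x2},{x3},{x5},{x1,x2},{x1,x3},{x1,x5},{x2,x3},{x2,x4},{x2,x5},{x3,x4},{x3,x5},{x1,x3,x5},{x2,x3,x4},{x2,x3,x5}} A3={{x1},{x3},{x4},{x1,x2},{x1,x3},{x1,x5},{x2,x3},{x2,x4},{x3,x4},{x3,x5},{x1,x3,x5},{x2,x3,x4},{x2,x3,x5}}
  A12={{x3},{x5},{x1,x3},{x1,x5},{x2,x3},{x2,x5},{x3,x4},{x3,x5},{x1,x3,x5},{x2,x3,x4},{x2,x3,x5}} A13={{x3},{x1,x3},{x1,x5},{x2,x3},{x3,x4},{x3,x5},{x1,x3,x5},{x2,x3,x4},{x2,x3,x5}} A23={{x3},{x1,x2},{x1,x3},{x1,x5},{x2,x3},{x2,x4},{x3,x4},{x3,x5},{x1,x3,x5},{x2,x3,x4},{x2,x3,x5}}
  A123={{x3},{x1,x3},{x1,x5},{x2,x3},{x3,x4},{x3,x5},{x1,x3,x5},{x2,x3,x4},{x2,x3,x5}}
components per intersection:
  A1: {{x3},{x5},{x1,x3},{x1,x5},{x2,x3},{x2,x5},{x3,x4},{x3,x5},{x1,x3,x5},{x2,x3,x4},{x2,x3,x5}}
  A2: {{x2},{x3},{x5},{x1,x2},{x1,x3},{x1,x5},{x2,x3},{x2,x4},{x2,x5},{x3,x4},{x3,x5},{x1,x3,x5},{x2,x3,x4},{x2,x3,x5}}
  A3: {{x1},{x3},{x4},{x1,x2},{x1,x3},{x1,x5},{x2,x3},{x2,x4},{x3,x4},{x3,x5},{x1,x3,x5},{x2,x3,x4},{x2,x3,x5}}
  A12: {{x3},{x5},{x1,x3},{x1,x5},{x2,x3},{x2,x5},{x3,x4},{x3,x5},{x1,x3,x5},{x2,x3,x4},{x2,x3,x5}}
  A13: {{x3},{x1,x3},{x1,x5},{x2,x3},{x3,x4},{x3,x5},{x1,x3,x5},{x2,x3,x4},{x2,x3,x5}}
  A23: {{x3},{x1,x3},{x1,x5},{x2,x3},{x2,x4},{x3,x4},{x3,x5},{x1,x3,x5},{x2,x3,x4},{x2,x3,x5}} {{x1,x2}}
  A123: {{x3},{x1,x3},{x1,x5},{x2,x3},{x3,x4},{x3,x5},{x1,x3,x5},{x2,x3,x4},{x2,x3,x5}}
C dims 3,4,1; δ0: rk 2, SNF 1^2; δ1: rk 1, SNF 1^1
Ȟ^0 = (3 − 2) − 0 = 1, so Ȟ^0 ≅ Z
Ȟ^1 = (4 − 1) − 2 = 1, so Ȟ^1 ≅ Z
Ȟ^2 = (1 − 0) − 1 = 0, so Ȟ^2 ≅ 0

Ȟ^0 = Z, Ȟ^1 = Z, Ȟ^2 = 0


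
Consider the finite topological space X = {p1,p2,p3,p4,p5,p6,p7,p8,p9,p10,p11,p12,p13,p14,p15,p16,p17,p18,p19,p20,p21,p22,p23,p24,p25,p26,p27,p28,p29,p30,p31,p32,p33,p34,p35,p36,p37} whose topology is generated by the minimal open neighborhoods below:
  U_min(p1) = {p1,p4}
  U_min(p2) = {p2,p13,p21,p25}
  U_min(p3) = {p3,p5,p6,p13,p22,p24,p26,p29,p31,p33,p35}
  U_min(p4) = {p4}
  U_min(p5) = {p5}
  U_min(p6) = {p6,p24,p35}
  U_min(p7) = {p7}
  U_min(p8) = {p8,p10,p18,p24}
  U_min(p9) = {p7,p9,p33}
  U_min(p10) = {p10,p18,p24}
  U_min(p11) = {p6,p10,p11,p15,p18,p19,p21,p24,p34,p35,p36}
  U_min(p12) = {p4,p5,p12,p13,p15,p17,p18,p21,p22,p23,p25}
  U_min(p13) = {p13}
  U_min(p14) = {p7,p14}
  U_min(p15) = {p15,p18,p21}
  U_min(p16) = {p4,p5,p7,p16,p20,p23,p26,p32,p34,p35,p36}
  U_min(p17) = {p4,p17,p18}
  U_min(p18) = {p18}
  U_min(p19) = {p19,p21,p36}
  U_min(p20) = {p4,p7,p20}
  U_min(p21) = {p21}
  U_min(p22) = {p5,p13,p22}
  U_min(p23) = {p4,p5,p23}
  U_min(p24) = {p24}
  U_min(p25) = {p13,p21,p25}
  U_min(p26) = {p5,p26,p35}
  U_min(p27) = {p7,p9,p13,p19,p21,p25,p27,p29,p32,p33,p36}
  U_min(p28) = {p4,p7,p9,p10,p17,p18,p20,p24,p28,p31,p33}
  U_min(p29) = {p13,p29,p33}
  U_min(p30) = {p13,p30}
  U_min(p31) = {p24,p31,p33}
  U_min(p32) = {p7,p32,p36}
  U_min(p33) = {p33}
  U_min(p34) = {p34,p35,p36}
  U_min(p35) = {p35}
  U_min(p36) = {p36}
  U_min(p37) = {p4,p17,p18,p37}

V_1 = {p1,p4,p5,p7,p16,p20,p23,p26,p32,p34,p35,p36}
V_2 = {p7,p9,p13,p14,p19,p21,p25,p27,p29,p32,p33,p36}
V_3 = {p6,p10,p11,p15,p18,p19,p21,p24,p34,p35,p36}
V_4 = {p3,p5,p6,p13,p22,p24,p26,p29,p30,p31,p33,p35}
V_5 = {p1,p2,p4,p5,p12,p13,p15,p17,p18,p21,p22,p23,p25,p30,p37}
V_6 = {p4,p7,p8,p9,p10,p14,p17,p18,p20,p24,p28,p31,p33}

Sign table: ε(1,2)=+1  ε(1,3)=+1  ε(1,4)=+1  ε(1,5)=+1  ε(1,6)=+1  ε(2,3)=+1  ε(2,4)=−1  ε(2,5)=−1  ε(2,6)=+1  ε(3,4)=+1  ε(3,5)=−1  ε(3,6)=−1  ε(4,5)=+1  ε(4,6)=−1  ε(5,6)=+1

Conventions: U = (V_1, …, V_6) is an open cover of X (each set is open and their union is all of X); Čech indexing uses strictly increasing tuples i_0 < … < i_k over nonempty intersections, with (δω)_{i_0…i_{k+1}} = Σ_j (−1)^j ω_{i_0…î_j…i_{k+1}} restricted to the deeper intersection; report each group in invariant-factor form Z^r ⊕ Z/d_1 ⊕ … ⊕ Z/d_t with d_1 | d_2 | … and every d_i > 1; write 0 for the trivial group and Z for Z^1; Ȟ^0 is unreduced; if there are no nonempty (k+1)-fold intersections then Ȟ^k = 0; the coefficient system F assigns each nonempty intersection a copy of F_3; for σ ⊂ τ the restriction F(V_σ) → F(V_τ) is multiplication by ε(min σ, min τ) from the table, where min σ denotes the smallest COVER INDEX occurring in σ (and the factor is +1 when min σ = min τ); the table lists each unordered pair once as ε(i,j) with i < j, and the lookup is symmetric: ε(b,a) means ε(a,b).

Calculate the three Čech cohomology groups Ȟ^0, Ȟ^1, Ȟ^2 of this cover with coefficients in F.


Ȟ^0 = 0; Ȟ^1 = 0; Ȟ^2 = Z/3

cover nerve:
  V12={p7,p32,p36} V13={p34,p35,p36} V14={p5,p26,p35} V15={p1,p4,p5,p23} V16={p4,p7,p20} V23={p19,p21,p36} V24={p13,p29,p33} V25={p13,p21,p25} V26={p7,p9,p14,p33} V34={p6,p24,p35} V35={p15,p18,p21} V36={p10,p18,p24} V45={p5,p13,p22,p30} V46={p24,p31,p33} V56={p4,p17,p18}
  V123={p36} V126={p7} V134={p35} V145={p5} V156={p4} V235={p21} V245={p13} V246={p33} V346={p24} V356={p18}
C dims 6,15,10; δ0: rk_F3 6; δ1: rk_F3 9
Ȟ^0: (6−6)−0=0 ⇒ 0
Ȟ^1: (15−9)−6=0 ⇒ 0
Ȟ^2: (10−0)−9=1 ⇒ Z/3


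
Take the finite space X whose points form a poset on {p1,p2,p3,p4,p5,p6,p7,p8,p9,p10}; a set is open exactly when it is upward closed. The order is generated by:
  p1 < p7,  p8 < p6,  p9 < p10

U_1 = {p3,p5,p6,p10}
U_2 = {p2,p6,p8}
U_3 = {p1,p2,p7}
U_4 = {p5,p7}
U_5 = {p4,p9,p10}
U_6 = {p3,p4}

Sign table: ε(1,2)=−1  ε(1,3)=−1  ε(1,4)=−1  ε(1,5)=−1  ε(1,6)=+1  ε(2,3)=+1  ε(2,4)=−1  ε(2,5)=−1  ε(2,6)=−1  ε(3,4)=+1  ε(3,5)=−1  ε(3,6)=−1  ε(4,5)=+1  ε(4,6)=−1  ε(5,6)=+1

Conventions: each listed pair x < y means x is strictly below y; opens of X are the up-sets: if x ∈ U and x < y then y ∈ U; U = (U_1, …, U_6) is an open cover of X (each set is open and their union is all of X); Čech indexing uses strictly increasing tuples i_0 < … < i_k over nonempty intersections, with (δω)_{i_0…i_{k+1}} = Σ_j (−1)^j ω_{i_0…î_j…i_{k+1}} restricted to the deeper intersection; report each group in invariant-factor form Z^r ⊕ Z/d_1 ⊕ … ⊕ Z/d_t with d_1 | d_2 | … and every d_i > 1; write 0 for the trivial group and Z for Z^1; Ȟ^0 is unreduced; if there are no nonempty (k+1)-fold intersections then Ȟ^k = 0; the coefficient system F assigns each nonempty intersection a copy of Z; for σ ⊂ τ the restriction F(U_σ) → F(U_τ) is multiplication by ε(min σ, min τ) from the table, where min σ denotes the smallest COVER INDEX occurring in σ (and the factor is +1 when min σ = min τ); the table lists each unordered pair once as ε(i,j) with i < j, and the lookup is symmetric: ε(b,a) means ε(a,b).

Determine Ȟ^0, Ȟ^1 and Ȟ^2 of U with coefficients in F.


nerve of the cover:
  U12={p6} U14={p5} U15={p10} U16={p3} U23={p2} U34={p7} U56={p4}
C dims 6,7; δ0: rk 6, SNF 1^5·2
Ȟ^0 = (6 − 6) − 0 = 0, so Ȟ^0 ≅ 0
Ȟ^1 = (7 − 0) − 6 = 1 plus torsion [2], so Ȟ^1 ≅ Z ⊕ Z/2
Ȟ^2 = (0 − 0) − 0 = 0, so Ȟ^2 ≅ 0

Ȟ^0 = 0; Ȟ^1 = Z ⊕ Z/2; Ȟ^2 = 0


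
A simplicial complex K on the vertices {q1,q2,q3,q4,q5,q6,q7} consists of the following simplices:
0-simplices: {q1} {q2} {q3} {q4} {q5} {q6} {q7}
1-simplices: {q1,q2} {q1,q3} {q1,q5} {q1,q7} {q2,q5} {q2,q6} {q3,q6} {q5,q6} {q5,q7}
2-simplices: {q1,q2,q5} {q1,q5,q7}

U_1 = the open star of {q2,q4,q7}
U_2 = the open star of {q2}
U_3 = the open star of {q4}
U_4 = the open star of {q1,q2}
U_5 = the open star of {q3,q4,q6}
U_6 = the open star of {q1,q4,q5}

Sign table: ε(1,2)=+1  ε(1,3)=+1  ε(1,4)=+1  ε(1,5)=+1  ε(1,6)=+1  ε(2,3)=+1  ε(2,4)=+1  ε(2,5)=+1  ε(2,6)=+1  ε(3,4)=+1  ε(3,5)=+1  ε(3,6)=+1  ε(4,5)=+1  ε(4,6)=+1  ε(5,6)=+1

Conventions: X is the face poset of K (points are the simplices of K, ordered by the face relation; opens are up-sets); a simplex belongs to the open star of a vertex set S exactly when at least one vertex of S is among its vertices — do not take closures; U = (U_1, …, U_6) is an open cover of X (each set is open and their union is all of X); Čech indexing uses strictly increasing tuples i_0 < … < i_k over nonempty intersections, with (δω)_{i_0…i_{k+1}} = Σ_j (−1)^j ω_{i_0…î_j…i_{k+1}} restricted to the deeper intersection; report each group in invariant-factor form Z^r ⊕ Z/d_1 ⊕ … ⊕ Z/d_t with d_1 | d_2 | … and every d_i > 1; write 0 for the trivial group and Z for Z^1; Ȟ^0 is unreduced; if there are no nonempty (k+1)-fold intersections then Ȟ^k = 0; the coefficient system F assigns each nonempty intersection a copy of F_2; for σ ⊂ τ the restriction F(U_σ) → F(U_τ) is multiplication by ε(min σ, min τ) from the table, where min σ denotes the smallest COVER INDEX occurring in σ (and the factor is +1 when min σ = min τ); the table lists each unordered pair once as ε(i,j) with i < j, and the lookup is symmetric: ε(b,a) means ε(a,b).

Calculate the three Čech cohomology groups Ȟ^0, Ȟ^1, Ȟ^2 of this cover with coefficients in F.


Ȟ^0 = Z/2, Ȟ^1 = 0, Ȟ^2 = Z/2

cover nerve:
  U1={{q2},{q4},{q7},{q1,q2},{q1,q7},{q2,q5},{q2,q6},{q5,q7},{q1,q2,q5},{q1,q5,q7}} U2={{q2},{q1,q2},{q2,q5},{q2,q6},{q1,q2,q5}} U3={{q4}} U4={{q1},{q2},{q1,q2},{q1,q3},{q1,q5},{q1,q7},{q2,q5},{q2,q6},{q1,q2,q5},{q1,q5,q7}} U5={{q3},{q4},{q6},{q1,q3},{q2,q6},{q3,q6},{q5,q6}} U6={{q1},{q4},{q5},{q1,q2},{q1,q3},{q1,q5},{q1,q7},{q2,q5},{q5,q6},{q5,q7},{q1,q2,q5},{q1,q5,q7}}
  U12={{q2},{q1,q2},{q2,q5},{q2,q6},{q1,q2,q5}} U13={{q4}} U14={{q2},{q1,q2},{q1,q7},{q2,q5},{q2,q6},{q1,q2,q5},{q1,q5,q7}} U15={{q4},{q2,q6}} U16={{q4},{q1,q2},{q1,q7},{q2,q5},{q5,q7},{q1,q2,q5},{q1,q5,q7}} U24={{q2},{q1,q2},{q2,q5},{q2,q6},{q1,q2,q5}} U25={{q2,q6}} U26={{q1,q2},{q2,q5},{q1,q2,q5}} U35={{q4}} U36={{q4}} U45={{q1,q3},{q2,q6}} U46={{q1},{q1,q2},{q1,q3},{q1,q5},{q1,q7},{q2,q5},{q1,q2,q5},{q1,q5,q7}} U56={{q4},{q1,q3},{q5,q6}}
  U124={{q2},{q1,q2},{q2,q5},{q2,q6},{q1,q2,q5}} U125={{q2,q6}} U126={{q1,q2},{q2,q5},{q1,q2,q5}} U135={{q4}} U136={{q4}} U145={{q2,q6}} U146={{q1,q2},{q1,q7},{q2,q5},{q1,q2,q5},{q1,q5,q7}} U156={{q4}} U245={{q2,q6}} U246={{q1,q2},{q2,q5},{q1,q2,q5}} U356={{q4}} U456={{q1,q3}}
  U1245={{q2,q6}} U1246={{q1,q2},{q2,q5},{q1,q2,q5}} U1356={{q4}}
C dims 6,13,12,3; δ0: rk_F2 5; δ1: rk_F2 8; δ2: rk_F2 3
Ȟ^0: (6−5)−0=1 ⇒ Z/2
Ȟ^1: (13−8)−5=0 ⇒ 0
Ȟ^2: (12−3)−8=1 ⇒ Z/2


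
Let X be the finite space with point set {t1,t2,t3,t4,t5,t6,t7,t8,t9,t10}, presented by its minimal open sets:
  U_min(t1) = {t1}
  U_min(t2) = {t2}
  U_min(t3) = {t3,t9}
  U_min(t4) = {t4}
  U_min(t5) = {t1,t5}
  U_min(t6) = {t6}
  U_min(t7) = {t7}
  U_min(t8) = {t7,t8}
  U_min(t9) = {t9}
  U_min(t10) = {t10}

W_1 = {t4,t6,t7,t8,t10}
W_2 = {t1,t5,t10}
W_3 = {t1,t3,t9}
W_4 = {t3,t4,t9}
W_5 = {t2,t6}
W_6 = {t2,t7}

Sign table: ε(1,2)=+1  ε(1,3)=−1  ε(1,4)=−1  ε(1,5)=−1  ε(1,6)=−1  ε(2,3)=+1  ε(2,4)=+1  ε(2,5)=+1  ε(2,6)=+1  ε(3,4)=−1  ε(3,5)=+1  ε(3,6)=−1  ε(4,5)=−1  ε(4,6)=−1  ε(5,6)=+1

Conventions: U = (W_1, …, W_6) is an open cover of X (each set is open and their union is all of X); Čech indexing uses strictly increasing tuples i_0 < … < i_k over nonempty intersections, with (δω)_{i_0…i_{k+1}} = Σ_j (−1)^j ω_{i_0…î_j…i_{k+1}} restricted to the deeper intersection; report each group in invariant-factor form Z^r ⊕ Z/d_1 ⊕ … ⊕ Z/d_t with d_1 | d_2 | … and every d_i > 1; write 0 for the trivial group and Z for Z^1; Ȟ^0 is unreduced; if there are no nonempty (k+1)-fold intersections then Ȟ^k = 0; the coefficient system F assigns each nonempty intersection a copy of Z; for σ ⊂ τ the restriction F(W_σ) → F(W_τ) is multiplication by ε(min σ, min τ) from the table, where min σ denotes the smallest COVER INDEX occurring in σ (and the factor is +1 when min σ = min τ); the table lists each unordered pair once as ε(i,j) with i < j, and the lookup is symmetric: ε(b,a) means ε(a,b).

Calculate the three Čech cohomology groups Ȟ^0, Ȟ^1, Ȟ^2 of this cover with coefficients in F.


nonempty intersections:
  W12={t10} W14={t4} W15={t6} W16={t7} W23={t1} W34={t3,t9} W56={t2}
C dims 6,7; δ0: rk 5, SNF 1^5
Ȟ^0: (6−5)−0=1 ⇒ Z
Ȟ^1: (7−0)−5=2 ⇒ Z^2
Ȟ^2: (0−0)−0=0 ⇒ 0

Ȟ^0 ≅ Z, Ȟ^1 ≅ Z^2, Ȟ^2 ≅ 0


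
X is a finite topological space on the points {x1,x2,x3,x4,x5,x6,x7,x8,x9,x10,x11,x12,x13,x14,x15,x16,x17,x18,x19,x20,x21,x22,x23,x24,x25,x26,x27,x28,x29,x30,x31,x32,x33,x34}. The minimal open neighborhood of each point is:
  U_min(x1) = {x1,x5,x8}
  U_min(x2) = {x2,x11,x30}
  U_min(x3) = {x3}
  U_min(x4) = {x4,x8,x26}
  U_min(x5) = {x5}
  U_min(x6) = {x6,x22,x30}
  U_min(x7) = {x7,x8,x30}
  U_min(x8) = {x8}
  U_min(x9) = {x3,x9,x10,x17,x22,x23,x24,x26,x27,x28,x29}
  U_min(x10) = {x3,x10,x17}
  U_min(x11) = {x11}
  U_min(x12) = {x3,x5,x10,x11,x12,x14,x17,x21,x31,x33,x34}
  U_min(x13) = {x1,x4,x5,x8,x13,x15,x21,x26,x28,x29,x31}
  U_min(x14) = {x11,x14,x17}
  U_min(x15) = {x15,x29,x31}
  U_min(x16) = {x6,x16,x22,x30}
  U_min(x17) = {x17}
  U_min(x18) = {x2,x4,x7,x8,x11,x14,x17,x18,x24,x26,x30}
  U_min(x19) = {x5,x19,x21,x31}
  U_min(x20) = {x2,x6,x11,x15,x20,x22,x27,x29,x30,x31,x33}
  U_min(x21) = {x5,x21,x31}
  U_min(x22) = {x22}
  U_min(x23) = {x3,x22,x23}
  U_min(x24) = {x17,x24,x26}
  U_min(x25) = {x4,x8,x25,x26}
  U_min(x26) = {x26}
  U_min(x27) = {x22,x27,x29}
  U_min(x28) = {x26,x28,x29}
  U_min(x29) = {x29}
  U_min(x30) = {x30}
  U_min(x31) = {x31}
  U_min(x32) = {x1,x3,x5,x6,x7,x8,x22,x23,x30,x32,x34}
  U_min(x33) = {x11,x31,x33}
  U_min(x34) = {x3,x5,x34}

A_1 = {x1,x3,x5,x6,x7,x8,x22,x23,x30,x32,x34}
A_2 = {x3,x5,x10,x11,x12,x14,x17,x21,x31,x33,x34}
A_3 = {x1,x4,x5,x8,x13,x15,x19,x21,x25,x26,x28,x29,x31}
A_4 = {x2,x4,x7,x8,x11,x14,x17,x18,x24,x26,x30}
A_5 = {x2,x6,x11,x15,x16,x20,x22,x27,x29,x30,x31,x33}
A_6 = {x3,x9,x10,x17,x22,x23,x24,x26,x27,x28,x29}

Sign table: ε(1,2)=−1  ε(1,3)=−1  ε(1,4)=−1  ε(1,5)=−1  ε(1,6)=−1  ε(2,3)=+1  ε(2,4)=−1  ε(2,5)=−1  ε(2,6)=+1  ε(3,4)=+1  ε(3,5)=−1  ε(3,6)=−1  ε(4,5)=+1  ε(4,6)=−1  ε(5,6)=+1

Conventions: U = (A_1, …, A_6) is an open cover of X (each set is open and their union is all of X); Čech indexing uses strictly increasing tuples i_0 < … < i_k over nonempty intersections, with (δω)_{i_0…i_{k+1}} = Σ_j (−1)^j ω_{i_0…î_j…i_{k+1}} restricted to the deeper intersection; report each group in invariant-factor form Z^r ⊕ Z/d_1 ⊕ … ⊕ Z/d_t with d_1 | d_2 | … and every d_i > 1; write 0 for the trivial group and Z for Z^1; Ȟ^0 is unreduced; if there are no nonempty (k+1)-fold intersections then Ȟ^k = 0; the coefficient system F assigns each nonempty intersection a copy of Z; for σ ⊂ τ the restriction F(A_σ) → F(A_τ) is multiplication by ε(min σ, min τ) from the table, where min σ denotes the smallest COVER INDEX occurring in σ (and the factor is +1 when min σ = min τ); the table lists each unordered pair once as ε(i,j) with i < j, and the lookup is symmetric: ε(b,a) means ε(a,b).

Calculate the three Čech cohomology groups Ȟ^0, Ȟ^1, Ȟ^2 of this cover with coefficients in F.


Ȟ^0 ≅ 0, Ȟ^1 ≅ Z/2 and Ȟ^2 ≅ Z

nonempty overlaps:
  A12={x3,x5,x34} A13={x1,x5,x8} A14={x7,x8,x30} A15={x6,x22,x30} A16={x3,x22,x23} A23={x5,x21,x31} A24={x11,x14,x17} A25={x11,x31,x33} A26={x3,x10,x17} A34={x4,x8,x26} A35={x15,x29,x31} A36={x26,x28,x29} A45={x2,x11,x30} A46={x17,x24,x26} A56={x22,x27,x29}
  A123={x5} A126={x3} A134={x8} A145={x30} A156={x22} A235={x31} A245={x11} A246={x17} A346={x26} A356={x29}
C dims 6,15,10; δ0: rk 6, SNF 1^5·2; δ1: rk 9, SNF 1^9
degree 0: 6−6−0 = 0 → Ȟ^0 ≅ 0
degree 1: 15−9−6 = 0 plus torsion [2] → Ȟ^1 ≅ Z/2
degree 2: 10−0−9 = 1 → Ȟ^2 ≅ Z


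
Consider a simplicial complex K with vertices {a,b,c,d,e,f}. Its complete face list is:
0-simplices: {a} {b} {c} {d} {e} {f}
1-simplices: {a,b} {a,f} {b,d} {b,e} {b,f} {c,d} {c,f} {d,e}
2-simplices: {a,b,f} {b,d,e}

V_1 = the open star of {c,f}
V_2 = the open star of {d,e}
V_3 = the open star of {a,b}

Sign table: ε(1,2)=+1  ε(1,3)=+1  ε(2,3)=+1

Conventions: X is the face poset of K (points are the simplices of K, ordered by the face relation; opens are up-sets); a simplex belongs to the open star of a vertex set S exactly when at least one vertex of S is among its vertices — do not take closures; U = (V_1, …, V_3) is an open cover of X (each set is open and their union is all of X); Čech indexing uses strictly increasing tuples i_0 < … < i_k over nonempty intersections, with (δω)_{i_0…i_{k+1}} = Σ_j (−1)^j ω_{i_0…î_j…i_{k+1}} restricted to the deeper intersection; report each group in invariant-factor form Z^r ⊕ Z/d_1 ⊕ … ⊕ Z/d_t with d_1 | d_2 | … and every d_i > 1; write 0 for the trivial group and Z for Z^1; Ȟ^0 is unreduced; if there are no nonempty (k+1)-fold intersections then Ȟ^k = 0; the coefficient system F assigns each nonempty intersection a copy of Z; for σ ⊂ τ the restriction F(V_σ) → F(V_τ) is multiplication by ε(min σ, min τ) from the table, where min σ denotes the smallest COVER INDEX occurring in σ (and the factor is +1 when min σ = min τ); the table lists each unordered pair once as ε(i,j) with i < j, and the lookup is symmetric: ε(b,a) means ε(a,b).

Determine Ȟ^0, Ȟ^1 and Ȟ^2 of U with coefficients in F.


Ȟ^0 = Z, Ȟ^1 = Z and Ȟ^2 = 0

nerve of the cover:
  V1={{c},{f},{a,f},{b,f},{c,d},{c,f},{a,b,f}} V2={{d},{e},{b,d},{b,e},{c,d},{d,e},{b,d,e}} V3={{a},{b},{a,b},{a,f},{b,d},{b,e},{b,f},{a,b,f},{b,d,e}}
  V12={{c,d}} V13={{a,f},{b,f},{a,b,f}} V23={{b,d},{b,e},{b,d,e}}
C dims 3,3; δ0: rk 2, SNF 1^2
Ȟ^0 = (3 − 2) − 0 = 1, so Ȟ^0 ≅ Z
Ȟ^1 = (3 − 0) − 2 = 1, so Ȟ^1 ≅ Z
Ȟ^2 = (0 − 0) − 0 = 0, so Ȟ^2 ≅ 0


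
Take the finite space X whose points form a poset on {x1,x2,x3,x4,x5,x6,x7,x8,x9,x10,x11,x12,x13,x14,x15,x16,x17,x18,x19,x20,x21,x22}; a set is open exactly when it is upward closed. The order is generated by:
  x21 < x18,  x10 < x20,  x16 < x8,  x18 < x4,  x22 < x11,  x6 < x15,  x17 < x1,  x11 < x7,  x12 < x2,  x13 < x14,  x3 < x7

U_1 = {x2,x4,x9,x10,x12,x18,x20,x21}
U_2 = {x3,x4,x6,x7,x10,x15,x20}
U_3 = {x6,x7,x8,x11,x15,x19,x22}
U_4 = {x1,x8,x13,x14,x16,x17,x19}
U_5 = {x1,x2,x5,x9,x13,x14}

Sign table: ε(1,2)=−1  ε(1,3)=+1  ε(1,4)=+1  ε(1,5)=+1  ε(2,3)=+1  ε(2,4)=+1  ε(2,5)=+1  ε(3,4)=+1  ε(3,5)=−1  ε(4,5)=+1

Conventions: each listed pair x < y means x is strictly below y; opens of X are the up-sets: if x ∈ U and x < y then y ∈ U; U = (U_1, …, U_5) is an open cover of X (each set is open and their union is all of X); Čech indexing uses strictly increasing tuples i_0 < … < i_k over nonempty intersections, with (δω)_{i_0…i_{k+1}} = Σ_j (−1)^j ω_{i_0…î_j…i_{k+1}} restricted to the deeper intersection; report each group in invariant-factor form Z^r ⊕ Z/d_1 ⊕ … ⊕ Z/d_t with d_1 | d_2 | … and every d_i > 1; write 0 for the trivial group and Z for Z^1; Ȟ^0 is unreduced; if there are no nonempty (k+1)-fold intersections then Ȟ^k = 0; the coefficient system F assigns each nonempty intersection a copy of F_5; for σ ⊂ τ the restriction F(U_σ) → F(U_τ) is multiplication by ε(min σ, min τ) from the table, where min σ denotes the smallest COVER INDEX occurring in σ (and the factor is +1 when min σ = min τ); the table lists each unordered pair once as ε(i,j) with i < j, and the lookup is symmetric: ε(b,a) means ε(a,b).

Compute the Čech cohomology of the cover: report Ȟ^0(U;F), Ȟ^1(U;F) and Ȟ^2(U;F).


intersection data:
  U12={x4,x10,x20} U15={x2,x9} U23={x6,x7,x15} U34={x8,x19} U45={x1,x13,x14}
C dims 5,5; δ0: rk_F5 5
Ȟ^0 = (5 − 5) − 0 = 0, so Ȟ^0 ≅ 0
Ȟ^1 = (5 − 0) − 5 = 0, so Ȟ^1 ≅ 0
Ȟ^2 = (0 − 0) − 0 = 0, so Ȟ^2 ≅ 0

Ȟ^0 = 0,  Ȟ^1 = 0,  Ȟ^2 = 0


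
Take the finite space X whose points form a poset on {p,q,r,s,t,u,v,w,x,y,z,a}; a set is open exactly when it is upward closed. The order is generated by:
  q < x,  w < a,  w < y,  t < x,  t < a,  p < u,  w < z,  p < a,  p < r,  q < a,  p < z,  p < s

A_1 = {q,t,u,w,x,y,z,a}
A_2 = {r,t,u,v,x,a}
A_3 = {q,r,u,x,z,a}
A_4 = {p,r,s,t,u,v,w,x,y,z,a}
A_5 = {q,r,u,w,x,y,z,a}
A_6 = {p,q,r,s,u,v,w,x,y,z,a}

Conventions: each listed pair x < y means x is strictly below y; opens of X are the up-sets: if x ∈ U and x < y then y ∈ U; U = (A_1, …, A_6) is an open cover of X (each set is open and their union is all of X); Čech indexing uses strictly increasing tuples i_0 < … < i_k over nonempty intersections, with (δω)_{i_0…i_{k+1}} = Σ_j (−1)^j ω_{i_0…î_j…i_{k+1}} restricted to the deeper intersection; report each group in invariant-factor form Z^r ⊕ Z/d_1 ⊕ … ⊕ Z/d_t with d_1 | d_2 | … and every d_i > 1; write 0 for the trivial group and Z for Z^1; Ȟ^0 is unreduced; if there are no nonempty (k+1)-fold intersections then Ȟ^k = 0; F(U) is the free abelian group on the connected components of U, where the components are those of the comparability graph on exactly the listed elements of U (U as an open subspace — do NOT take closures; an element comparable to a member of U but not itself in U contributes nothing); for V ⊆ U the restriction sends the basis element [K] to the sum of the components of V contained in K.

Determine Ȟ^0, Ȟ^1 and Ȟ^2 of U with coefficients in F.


Ȟ^0 ≅ Z^2, Ȟ^1 ≅ 0, Ȟ^2 ≅ 0

cover nerve:
  A12={t,u,x,a} A13={q,u,x,z,a} A14={t,u,w,x,y,z,a} A15={q,u,w,x,y,z,a} A16={q,u,w,x,y,z,a} A23={r,u,x,a} A24={r,t,u,v,x,a} A25={r,u,x,a} A26={r,u,v,x,a} A34={r,u,x,z,a} A35={q,r,u,x,z,a} A36={q,r,u,x,z,a} A45={r,u,w,x,y,z,a} A46={p,r,s,u,v,w,x,y,z,a} A56={q,r,u,w,x,y,z,a}
  A123={u,x,a} A124={t,u,x,a} A125={u,x,a} A126={u,x,a} A134={u,x,z,a} A135={q,u,x,z,a} A136={q,u,x,z,a} A145={u,w,x,y,z,a} A146={u,w,x,y,z,a} A156={q,u,w,x,y,z,a} A234={r,u,x,a} A235={r,u,x,a} A236={r,u,x,a} A245={r,u,x,a} A246={r,u,v,x,a} A256={r,u,x,a} A345={r,u,x,z,a} A346={r,u,x,z,a} A356={q,r,u,x,z,a} A456={r,u,w,x,y,z,a}
  A1234={u,x,a} A1235={u,x,a} A1236={u,x,a} A1245={u,x,a} A1246={u,x,a} A1256={u,x,a} A1345={u,x,z,a} A1346={u,x,z,a} A1356={q,u,x,z,a} A1456={u,w,x,y,z,a} A2345={r,u,x,a} A2346={r,u,x,a} A2356={r,u,x,a} A2456={r,u,x,a} A3456={r,u,x,z,a}
  A12345={u,x,a} A12346={u,x,a} A12356={u,x,a} A12456={u,x,a} A13456={u,x,z,a} A23456={r,u,x,a}
  A123456={u,x,a}
components per intersection:
  A1: {q,t,w,x,y,z,a} {u}
  A2: {r} {t,x,a} {u} {v}
  A3: {q,x,a} {r} {u} {z}
  A4: {p,r,s,t,u,w,x,y,z,a} {v}
  A5: {q,w,x,y,z,a} {r} {u}
  A6: {p,q,r,s,u,w,x,y,z,a} {v}
  A12: {t,x,a} {u}
  A13: {q,x,a} {u} {z}
  A14: {t,w,x,y,z,a} {u}
  A15: {q,w,x,y,z,a} {u}
  A16: {q,w,x,y,z,a} {u}
  A23: {r} {u} {x} {a}
  A24: {r} {t,x,a} {u} {v}
  A25: {r} {u} {x} {a}
  A26: {r} {u} {v} {x} {a}
  A34: {r} {u} {x} {z} {a}
  A35: {q,x,a} {r} {u} {z}
  A36: {q,x,a} {r} {u} {z}
  A45: {r} {u} {w,y,z,a} {x}
  A46: {p,r,s,u,w,y,z,a} {v} {x}
  A56: {q,w,x,y,z,a} {r} {u}
  A123: {u} {x} {a}
  A124: {t,x,a} {u}
  A125: {u} {x} {a}
  A126: {u} {x} {a}
  A134: {u} {x} {z} {a}
  A135: {q,x,a} {u} {z}
  A136: {q,x,a} {u} {z}
  A145: {u} {w,y,z,a} {x}
  A146: {u} {w,y,z,a} {x}
  A156: {q,w,x,y,z,a} {u}
  A234: {r} {u} {x} {a}
  A235: {r} {u} {x} {a}
  A236: {r} {u} {x} {a}
  A245: {r} {u} {x} {a}
  A246: {r} {u} {v} {x} {a}
  A256: {r} {u} {x} {a}
  A345: {r} {u} {x} {z} {a}
  A346: {r} {u} {x} {z} {a}
  A356: {q,x,a} {r} {u} {z}
  A456: {r} {u} {w,y,z,a} {x}
  A1234: {u} {x} {a}
  A1235: {u} {x} {a}
  A1236: {u} {x} {a}
  A1245: {u} {x} {a}
  A1246: {u} {x} {a}
  A1256: {u} {x} {a}
  A1345: {u} {x} {z} {a}
  A1346: {u} {x} {z} {a}
  A1356: {q,x,a} {u} {z}
  A1456: {u} {w,y,z,a} {x}
  A2345: {r} {u} {x} {a}
  A2346: {r} {u} {x} {a}
  A2356: {r} {u} {x} {a}
  A2456: {r} {u} {x} {a}
  A3456: {r} {u} {x} {z} {a}
  A12345: {u} {x} {a}
  A12346: {u} {x} {a}
  A12356: {u} {x} {a}
  A12456: {u} {x} {a}
  A13456: {u} {x} {z} {a}
  A23456: {r} {u} {x} {a}
  A123456: {u} {x} {a}
C dims 17,51,72,53; δ0: rk 15, SNF 1^15; δ1: rk 36, SNF 1^36; δ2: rk 36, SNF 1^36
Ȟ^0: (17−15)−0=2 ⇒ Z^2
Ȟ^1: (51−36)−15=0 ⇒ 0
Ȟ^2: (72−36)−36=0 ⇒ 0


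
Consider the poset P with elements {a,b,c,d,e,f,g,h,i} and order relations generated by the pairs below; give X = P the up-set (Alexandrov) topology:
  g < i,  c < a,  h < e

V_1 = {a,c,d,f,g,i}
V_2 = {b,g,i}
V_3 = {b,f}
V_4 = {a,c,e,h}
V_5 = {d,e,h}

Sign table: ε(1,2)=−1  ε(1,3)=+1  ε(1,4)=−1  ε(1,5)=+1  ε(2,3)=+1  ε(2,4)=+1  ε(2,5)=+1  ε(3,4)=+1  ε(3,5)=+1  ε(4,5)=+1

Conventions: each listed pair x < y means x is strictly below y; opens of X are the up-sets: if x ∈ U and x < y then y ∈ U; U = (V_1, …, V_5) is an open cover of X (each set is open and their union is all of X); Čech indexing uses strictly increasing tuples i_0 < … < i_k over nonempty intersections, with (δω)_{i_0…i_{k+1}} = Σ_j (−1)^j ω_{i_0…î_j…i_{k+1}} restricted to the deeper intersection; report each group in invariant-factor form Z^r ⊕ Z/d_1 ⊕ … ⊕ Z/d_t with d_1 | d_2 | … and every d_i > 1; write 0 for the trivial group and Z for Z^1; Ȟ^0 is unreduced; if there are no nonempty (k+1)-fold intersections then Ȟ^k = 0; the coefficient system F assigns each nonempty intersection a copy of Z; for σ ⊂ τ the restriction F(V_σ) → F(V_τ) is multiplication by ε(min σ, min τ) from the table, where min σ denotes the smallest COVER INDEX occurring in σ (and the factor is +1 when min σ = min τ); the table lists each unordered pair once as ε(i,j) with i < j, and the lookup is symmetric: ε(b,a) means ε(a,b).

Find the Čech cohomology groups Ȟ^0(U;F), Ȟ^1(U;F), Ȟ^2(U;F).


Ȟ^0 = 0, Ȟ^1 = Z ⊕ Z/2 and Ȟ^2 = 0

nerve of the cover:
  V12={g,i} V13={f} V14={a,c} V15={d} V23={b} V45={e,h}
C dims 5,6; δ0: rk 5, SNF 1^4·2
Ȟ^0 = (5 − 5) − 0 = 0, so Ȟ^0 ≅ 0
Ȟ^1 = (6 − 0) − 5 = 1 plus torsion [2], so Ȟ^1 ≅ Z ⊕ Z/2
Ȟ^2 = (0 − 0) − 0 = 0, so Ȟ^2 ≅ 0


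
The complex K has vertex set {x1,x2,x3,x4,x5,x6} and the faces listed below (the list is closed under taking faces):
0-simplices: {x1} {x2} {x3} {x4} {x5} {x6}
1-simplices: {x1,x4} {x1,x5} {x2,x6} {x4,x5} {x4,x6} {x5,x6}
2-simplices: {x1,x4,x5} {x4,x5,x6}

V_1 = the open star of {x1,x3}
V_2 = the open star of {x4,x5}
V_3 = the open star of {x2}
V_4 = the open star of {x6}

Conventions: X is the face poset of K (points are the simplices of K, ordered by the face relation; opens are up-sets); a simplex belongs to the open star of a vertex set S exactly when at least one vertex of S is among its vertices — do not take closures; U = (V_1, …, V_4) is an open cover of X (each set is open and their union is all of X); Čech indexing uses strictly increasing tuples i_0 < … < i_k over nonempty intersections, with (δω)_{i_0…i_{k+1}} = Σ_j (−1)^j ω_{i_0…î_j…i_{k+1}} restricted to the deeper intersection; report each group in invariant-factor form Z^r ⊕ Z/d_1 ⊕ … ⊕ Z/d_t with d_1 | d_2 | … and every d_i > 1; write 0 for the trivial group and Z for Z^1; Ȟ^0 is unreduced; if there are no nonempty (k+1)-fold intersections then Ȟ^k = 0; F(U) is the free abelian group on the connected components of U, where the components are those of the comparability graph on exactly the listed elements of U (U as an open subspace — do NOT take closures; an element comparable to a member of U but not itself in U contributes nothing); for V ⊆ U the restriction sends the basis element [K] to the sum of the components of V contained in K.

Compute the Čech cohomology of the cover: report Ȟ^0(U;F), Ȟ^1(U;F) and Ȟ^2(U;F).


intersection data:
  V1={{x1},{x3},{x1,x4},{x1,x5},{x1,x4,x5}} V2={{x4},{x5},{x1,x4},{x1,x5},{x4,x5},{x4,x6},{x5,x6},{x1,x4,x5},{x4,x5,x6}} V3={{x2},{x2,x6}} V4={{x6},{x2,x6},{x4,x6},{x5,x6},{x4,x5,x6}}
  V12={{x1,x4},{x1,x5},{x1,x4,x5}} V24={{x4,x6},{x5,x6},{x4,x5,x6}} V34={{x2,x6}}
components per intersection:
  V1: {{x1},{x1,x4},{x1,x5},{x1,x4,x5}} {{x3}}
  V2: {{x4},{x5},{x1,x4},{x1,x5},{x4,x5},{x4,x6},{x5,x6},{x1,x4,x5},{x4,x5,x6}}
  V3: {{x2},{x2,x6}}
  V4: {{x6},{x2,x6},{x4,x6},{x5,x6},{x4,x5,x6}}
  V12: {{x1,x4},{x1,x5},{x1,x4,x5}}
  V24: {{x4,x6},{x5,x6},{x4,x5,x6}}
  V34: {{x2,x6}}
C dims 5,3; δ0: rk 3, SNF 1^3
Ȟ^0 = (5 − 3) − 0 = 2, so Ȟ^0 ≅ Z^2
Ȟ^1 = (3 − 0) − 3 = 0, so Ȟ^1 ≅ 0
Ȟ^2 = (0 − 0) − 0 = 0, so Ȟ^2 ≅ 0

Ȟ^0(U;F) ≅ Z^2,  Ȟ^1(U;F) ≅ 0,  Ȟ^2(U;F) ≅ 0


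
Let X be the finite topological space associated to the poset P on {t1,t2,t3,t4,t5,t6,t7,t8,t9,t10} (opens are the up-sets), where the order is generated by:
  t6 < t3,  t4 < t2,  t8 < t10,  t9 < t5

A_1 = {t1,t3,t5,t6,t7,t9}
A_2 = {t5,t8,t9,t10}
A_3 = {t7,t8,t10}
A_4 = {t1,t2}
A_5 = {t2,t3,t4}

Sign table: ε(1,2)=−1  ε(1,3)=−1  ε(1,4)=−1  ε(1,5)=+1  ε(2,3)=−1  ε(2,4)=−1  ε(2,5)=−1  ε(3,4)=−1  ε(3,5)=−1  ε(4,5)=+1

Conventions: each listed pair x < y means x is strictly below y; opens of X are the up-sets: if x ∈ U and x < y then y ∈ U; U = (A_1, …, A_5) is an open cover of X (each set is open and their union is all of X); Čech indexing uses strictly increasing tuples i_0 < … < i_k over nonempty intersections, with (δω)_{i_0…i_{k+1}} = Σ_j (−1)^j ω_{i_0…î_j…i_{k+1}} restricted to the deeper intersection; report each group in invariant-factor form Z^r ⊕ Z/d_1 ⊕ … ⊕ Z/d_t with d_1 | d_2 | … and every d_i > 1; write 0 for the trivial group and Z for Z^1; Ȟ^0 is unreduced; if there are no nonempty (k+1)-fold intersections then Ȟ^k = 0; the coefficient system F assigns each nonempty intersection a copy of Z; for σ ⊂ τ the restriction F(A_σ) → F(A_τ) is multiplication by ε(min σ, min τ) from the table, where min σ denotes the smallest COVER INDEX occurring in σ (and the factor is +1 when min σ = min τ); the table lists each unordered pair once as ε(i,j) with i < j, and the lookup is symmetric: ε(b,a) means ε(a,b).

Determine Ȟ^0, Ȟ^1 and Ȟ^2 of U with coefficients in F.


Ȟ^0(U;F) ≅ 0, Ȟ^1(U;F) ≅ Z ⊕ Z/2 and Ȟ^2(U;F) ≅ 0

nonempty intersections:
  A12={t5,t9} A13={t7} A14={t1} A15={t3} A23={t8,t10} A45={t2}
C dims 5,6; δ0: rk 5, SNF 1^4·2
Ȟ^0: (5−5)−0=0 ⇒ 0
Ȟ^1: (6−0)−5=1 plus torsion [2] ⇒ Z ⊕ Z/2
Ȟ^2: (0−0)−0=0 ⇒ 0


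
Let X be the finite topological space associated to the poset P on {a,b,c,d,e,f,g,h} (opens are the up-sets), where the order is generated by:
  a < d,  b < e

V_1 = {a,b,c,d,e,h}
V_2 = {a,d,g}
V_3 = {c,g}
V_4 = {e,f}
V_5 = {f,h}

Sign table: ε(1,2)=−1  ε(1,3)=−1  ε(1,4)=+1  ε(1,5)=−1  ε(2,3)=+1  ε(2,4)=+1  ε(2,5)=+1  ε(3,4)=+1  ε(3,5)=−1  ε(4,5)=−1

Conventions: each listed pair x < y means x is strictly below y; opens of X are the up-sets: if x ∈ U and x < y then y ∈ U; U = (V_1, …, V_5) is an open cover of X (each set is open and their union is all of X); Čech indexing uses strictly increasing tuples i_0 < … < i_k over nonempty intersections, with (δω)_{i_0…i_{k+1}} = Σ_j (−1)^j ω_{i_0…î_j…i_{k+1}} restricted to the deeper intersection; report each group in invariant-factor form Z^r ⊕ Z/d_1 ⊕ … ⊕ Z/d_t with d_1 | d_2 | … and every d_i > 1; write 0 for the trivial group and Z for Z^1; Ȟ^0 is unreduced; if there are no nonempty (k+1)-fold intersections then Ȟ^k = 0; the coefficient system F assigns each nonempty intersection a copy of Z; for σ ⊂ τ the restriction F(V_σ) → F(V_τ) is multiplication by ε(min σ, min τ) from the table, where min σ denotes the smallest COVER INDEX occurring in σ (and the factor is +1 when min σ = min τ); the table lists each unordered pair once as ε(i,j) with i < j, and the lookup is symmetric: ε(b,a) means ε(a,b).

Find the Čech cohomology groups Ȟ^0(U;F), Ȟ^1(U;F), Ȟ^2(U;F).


cover nerve:
  V12={a,d} V13={c} V14={e} V15={h} V23={g} V45={f}
C dims 5,6; δ0: rk 4, SNF 1^4
Ȟ^0: (5−4)−0=1 ⇒ Z
Ȟ^1: (6−0)−4=2 ⇒ Z^2
Ȟ^2: (0−0)−0=0 ⇒ 0

Ȟ^0(U;F) ≅ Z,  Ȟ^1(U;F) ≅ Z^2,  Ȟ^2(U;F) ≅ 0


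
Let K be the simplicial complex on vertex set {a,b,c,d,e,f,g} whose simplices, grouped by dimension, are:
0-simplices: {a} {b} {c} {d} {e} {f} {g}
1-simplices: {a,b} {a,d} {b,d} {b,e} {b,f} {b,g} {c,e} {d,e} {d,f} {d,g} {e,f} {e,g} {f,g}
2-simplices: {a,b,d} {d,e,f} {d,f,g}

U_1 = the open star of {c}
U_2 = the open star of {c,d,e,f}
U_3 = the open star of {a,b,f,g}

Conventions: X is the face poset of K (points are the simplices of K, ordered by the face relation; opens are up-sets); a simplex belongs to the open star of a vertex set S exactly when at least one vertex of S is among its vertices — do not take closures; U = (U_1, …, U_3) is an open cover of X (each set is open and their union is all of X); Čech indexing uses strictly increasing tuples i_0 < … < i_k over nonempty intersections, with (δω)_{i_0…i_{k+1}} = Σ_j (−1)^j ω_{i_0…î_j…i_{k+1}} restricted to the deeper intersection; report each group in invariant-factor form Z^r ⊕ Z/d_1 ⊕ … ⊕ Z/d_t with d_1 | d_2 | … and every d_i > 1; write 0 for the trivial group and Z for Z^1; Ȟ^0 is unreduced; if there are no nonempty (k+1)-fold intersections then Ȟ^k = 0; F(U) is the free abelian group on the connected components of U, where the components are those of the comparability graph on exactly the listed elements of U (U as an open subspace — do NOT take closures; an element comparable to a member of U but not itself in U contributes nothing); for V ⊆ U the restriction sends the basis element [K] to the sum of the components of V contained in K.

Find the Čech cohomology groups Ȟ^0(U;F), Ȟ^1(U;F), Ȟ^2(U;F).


Ȟ^0 = Z; Ȟ^1 = Z^3; Ȟ^2 = 0

nerve of the cover:
  U1={{c},{c,e}} U2={{c},{d},{e},{f},{a,d},{b,d},{b,e},{b,f},{c,e},{d,e},{d,f},{d,g},{e,f},{e,g},{f,g},{a,b,d},{d,e,f},{d,f,g}} U3={{a},{b},{f},{g},{a,b},{a,d},{b,d},{b,e},{b,f},{b,g},{d,f},{d,g},{e,f},{e,g},{f,g},{a,b,d},{d,e,f},{d,f,g}}
  U12={{c},{c,e}} U23={{f},{a,d},{b,d},{b,e},{b,f},{d,f},{d,g},{e,f},{e,g},{f,g},{a,b,d},{d,e,f},{d,f,g}}
components per intersection:
  U1: {{c},{c,e}}
  U2: {{c},{d},{e},{f},{a,d},{b,d},{b,e},{b,f},{c,e},{d,e},{d,f},{d,g},{e,f},{e,g},{f,g},{a,b,d},{d,e,f},{d,f,g}}
  U3: {{a},{b},{f},{g},{a,b},{a,d},{b,d},{b,e},{b,f},{b,g},{d,f},{d,g},{e,f},{e,g},{f,g},{a,b,d},{d,e,f},{d,f,g}}
  U12: {{c},{c,e}}
  U23: {{f},{b,f},{d,f},{d,g},{e,f},{f,g},{d,e,f},{d,f,g}} {{a,d},{b,d},{a,b,d}} {{b,e}} {{e,g}}
C dims 3,5; δ0: rk 2, SNF 1^2
Ȟ^0 = (3 − 2) − 0 = 1, so Ȟ^0 ≅ Z
Ȟ^1 = (5 − 0) − 2 = 3, so Ȟ^1 ≅ Z^3
Ȟ^2 = (0 − 0) − 0 = 0, so Ȟ^2 ≅ 0


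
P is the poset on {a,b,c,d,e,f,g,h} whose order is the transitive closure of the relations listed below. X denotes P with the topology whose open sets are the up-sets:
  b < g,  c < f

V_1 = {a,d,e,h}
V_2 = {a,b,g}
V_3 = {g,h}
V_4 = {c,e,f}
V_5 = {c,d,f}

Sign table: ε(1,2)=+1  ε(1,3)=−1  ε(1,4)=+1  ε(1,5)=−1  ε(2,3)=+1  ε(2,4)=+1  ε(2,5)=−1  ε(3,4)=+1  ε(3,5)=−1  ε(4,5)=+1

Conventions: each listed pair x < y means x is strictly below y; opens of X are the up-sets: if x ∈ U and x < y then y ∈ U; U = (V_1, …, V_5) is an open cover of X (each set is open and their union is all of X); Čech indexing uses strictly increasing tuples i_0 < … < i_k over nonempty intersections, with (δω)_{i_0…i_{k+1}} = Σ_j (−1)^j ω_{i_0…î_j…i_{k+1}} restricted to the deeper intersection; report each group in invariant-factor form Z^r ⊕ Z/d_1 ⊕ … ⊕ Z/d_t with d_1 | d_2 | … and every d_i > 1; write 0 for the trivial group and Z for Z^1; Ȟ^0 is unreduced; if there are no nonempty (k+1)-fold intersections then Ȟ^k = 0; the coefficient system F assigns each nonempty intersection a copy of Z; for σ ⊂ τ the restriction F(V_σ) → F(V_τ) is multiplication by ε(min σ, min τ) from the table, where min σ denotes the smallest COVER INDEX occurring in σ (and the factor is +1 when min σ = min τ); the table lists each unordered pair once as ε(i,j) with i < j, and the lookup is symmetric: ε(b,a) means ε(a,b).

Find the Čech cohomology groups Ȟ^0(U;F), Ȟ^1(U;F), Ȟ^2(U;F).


nonempty overlaps:
  V12={a} V13={h} V14={e} V15={d} V23={g} V45={c,f}
C dims 5,6; δ0: rk 5, SNF 1^4·2
degree 0: 5−5−0 = 0 → Ȟ^0 ≅ 0
degree 1: 6−0−5 = 1 plus torsion [2] → Ȟ^1 ≅ Z ⊕ Z/2
degree 2: 0−0−0 = 0 → Ȟ^2 ≅ 0

Ȟ^0(U;F) ≅ 0,  Ȟ^1(U;F) ≅ Z ⊕ Z/2,  Ȟ^2(U;F) ≅ 0


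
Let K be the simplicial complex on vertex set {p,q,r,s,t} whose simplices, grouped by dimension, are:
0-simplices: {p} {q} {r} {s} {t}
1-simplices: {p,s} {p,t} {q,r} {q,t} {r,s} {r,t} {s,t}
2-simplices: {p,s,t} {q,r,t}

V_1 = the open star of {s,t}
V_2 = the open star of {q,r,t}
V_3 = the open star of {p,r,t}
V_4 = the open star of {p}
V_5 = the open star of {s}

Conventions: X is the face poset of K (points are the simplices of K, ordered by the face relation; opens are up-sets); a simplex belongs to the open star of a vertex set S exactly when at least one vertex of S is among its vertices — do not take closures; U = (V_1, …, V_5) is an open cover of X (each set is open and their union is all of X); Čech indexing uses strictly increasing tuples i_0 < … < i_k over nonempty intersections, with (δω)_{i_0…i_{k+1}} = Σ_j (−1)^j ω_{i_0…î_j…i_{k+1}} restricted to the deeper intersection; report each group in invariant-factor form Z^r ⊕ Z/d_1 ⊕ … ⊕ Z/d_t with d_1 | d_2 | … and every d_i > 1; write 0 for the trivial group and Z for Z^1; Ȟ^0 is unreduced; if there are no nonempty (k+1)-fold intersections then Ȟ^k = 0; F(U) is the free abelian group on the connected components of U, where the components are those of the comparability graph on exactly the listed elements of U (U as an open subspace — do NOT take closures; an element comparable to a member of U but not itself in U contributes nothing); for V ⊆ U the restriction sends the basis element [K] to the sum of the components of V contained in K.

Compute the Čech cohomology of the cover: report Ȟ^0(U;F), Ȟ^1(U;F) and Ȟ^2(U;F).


intersection data:
  V1={{s},{t},{p,s},{p,t},{q,t},{r,s},{r,t},{s,t},{p,s,t},{q,r,t}} V2={{q},{r},{t},{p,t},{q,r},{q,t},{r,s},{r,t},{s,t},{p,s,t},{q,r,t}} V3={{p},{r},{t},{p,s},{p,t},{q,r},{q,t},{r,s},{r,t},{s,t},{p,s,t},{q,r,t}} V4={{p},{p,s},{p,t},{p,s,t}} V5={{s},{p,s},{r,s},{s,t},{p,s,t}}
  V12={{t},{p,t},{q,t},{r,s},{r,t},{s,t},{p,s,t},{q,r,t}} V13={{t},{p,s},{p,t},{q,t},{r,s},{r,t},{s,t},{p,s,t},{q,r,t}} V14={{p,s},{p,t},{p,s,t}} V15={{s},{p,s},{r,s},{s,t},{p,s,t}} V23={{r},{t},{p,t},{q,r},{q,t},{r,s},{r,t},{s,t},{p,s,t},{q,r,t}} V24={{p,t},{p,s,t}} V25={{r,s},{s,t},{p,s,t}} V34={{p},{p,s},{p,t},{p,s,t}} V35={{p,s},{r,s},{s,t},{p,s,t}} V45={{p,s},{p,s,t}}
  V123={{t},{p,t},{q,t},{r,s},{r,t},{s,t},{p,s,t},{q,r,t}} V124={{p,t},{p,s,t}} V125={{r,s},{s,t},{p,s,t}} V134={{p,s},{p,t},{p,s,t}} V135={{p,s},{r,s},{s,t},{p,s,t}} V145={{p,s},{p,s,t}} V234={{p,t},{p,s,t}} V235={{r,s},{s,t},{p,s,t}} V245={{p,s,t}} V345={{p,s},{p,s,t}}
  V1234={{p,t},{p,s,t}} V1235={{r,s},{s,t},{p,s,t}} V1245={{p,s,t}} V1345={{p,s},{p,s,t}} V2345={{p,s,t}}
  V12345={{p,s,t}}
components per intersection:
  V1: {{s},{t},{p,s},{p,t},{q,t},{r,s},{r,t},{s,t},{p,s,t},{q,r,t}}
  V2: {{q},{r},{t},{p,t},{q,r},{q,t},{r,s},{r,t},{s,t},{p,s,t},{q,r,t}}
  V3: {{p},{r},{t},{p,s},{p,t},{q,r},{q,t},{r,s},{r,t},{s,t},{p,s,t},{q,r,t}}
  V4: {{p},{p,s},{p,t},{p,s,t}}
  V5: {{s},{p,s},{r,s},{s,t},{p,s,t}}
  V12: {{t},{p,t},{q,t},{r,t},{s,t},{p,s,t},{q,r,t}} {{r,s}}
  V13: {{t},{p,s},{p,t},{q,t},{r,t},{s,t},{p,s,t},{q,r,t}} {{r,s}}
  V14: {{p,s},{p,t},{p,s,t}}
  V15: {{s},{p,s},{r,s},{s,t},{p,s,t}}
  V23: {{r},{t},{p,t},{q,r},{q,t},{r,s},{r,t},{s,t},{p,s,t},{q,r,t}}
  V24: {{p,t},{p,s,t}}
  V25: {{r,s}} {{s,t},{p,s,t}}
  V34: {{p},{p,s},{p,t},{p,s,t}}
  V35: {{p,s},{s,t},{p,s,t}} {{r,s}}
  V45: {{p,s},{p,s,t}}
  V123: {{t},{p,t},{q,t},{r,t},{s,t},{p,s,t},{q,r,t}} {{r,s}}
  V124: {{p,t},{p,s,t}}
  V125: {{r,s}} {{s,t},{p,s,t}}
  V134: {{p,s},{p,t},{p,s,t}}
  V135: {{p,s},{s,t},{p,s,t}} {{r,s}}
  V145: {{p,s},{p,s,t}}
  V234: {{p,t},{p,s,t}}
  V235: {{r,s}} {{s,t},{p,s,t}}
  V245: {{p,s,t}}
  V345: {{p,s},{p,s,t}}
  V1234: {{p,t},{p,s,t}}
  V1235: {{r,s}} {{s,t},{p,s,t}}
  V1245: {{p,s,t}}
  V1345: {{p,s},{p,s,t}}
  V2345: {{p,s,t}}
  V12345: {{p,s,t}}
C dims 5,14,14,6; δ0: rk 4, SNF 1^4; δ1: rk 9, SNF 1^9; δ2: rk 5, SNF 1^5
Ȟ^0 = (5 − 4) − 0 = 1, so Ȟ^0 ≅ Z
Ȟ^1 = (14 − 9) − 4 = 1, so Ȟ^1 ≅ Z
Ȟ^2 = (14 − 5) − 9 = 0, so Ȟ^2 ≅ 0

Ȟ^0 = Z,  Ȟ^1 = Z,  Ȟ^2 = 0
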